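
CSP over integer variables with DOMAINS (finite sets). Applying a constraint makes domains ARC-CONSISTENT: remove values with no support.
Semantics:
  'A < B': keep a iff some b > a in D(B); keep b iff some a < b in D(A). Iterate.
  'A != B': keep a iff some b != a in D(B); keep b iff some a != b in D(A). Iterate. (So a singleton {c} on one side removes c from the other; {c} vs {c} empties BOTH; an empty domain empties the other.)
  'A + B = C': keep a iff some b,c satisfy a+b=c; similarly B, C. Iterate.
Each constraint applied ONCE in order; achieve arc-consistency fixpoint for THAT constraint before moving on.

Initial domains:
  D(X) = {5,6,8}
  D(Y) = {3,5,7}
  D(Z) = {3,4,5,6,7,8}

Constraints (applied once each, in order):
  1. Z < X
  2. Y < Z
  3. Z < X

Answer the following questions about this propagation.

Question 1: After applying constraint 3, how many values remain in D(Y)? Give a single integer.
Answer: 2

Derivation:
Constraint 1 (Z < X) on D(Z)={3,4,5,6,7,8} D(X)={5,6,8}: Z {3,4,5,6,7,8}->{3,4,5,6,7}
Constraint 2 (Y < Z) on D(Y)={3,5,7} D(Z)={3,4,5,6,7}: Y {3,5,7}->{3,5}; Z {3,4,5,6,7}->{4,5,6,7}
Constraint 3 (Z < X) on D(Z)={4,5,6,7} D(X)={5,6,8}: no change
So after constraint 3: D(Y)={3,5}, size = 2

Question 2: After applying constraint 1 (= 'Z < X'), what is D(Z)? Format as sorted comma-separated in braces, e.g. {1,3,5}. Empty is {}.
Constraint 1 (Z < X) on D(Z)={3,4,5,6,7,8} D(X)={5,6,8}: Z {3,4,5,6,7,8}->{3,4,5,6,7}
So after constraint 1: D(Z) = {3,4,5,6,7}

Answer: {3,4,5,6,7}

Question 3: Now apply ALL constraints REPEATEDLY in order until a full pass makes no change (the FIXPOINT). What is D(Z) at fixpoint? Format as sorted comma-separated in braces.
pass 0 (initial): D(Z)={3,4,5,6,7,8}
pass 1: Y {3,5,7}->{3,5}; Z {3,4,5,6,7,8}->{4,5,6,7}
pass 2: no change
Fixpoint after 2 passes: D(Z) = {4,5,6,7}

Answer: {4,5,6,7}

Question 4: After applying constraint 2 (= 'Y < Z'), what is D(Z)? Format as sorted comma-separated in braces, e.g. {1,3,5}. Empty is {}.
Constraint 1 (Z < X) on D(Z)={3,4,5,6,7,8} D(X)={5,6,8}: Z {3,4,5,6,7,8}->{3,4,5,6,7}
Constraint 2 (Y < Z) on D(Y)={3,5,7} D(Z)={3,4,5,6,7}: Y {3,5,7}->{3,5}; Z {3,4,5,6,7}->{4,5,6,7}
So after constraint 2: D(Z) = {4,5,6,7}

Answer: {4,5,6,7}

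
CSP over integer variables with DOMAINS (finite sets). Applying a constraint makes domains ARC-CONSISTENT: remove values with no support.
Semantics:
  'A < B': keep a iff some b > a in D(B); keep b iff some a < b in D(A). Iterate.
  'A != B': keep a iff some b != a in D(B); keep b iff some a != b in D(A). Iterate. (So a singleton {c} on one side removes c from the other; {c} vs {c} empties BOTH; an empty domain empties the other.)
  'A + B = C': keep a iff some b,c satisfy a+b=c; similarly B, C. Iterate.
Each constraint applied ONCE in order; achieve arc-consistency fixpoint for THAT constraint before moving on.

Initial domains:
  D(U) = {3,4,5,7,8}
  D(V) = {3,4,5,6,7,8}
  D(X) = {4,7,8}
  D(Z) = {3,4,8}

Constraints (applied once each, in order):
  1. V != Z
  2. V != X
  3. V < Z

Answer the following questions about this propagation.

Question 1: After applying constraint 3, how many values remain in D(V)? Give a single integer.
Answer: 5

Derivation:
Constraint 1 (V != Z) on D(V)={3,4,5,6,7,8} D(Z)={3,4,8}: no change
Constraint 2 (V != X) on D(V)={3,4,5,6,7,8} D(X)={4,7,8}: no change
Constraint 3 (V < Z) on D(V)={3,4,5,6,7,8} D(Z)={3,4,8}: V {3,4,5,6,7,8}->{3,4,5,6,7}; Z {3,4,8}->{4,8}
So after constraint 3: D(V)={3,4,5,6,7}, size = 5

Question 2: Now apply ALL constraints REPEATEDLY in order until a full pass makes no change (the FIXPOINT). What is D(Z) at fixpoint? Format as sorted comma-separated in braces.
Answer: {4,8}

Derivation:
pass 0 (initial): D(Z)={3,4,8}
pass 1: V {3,4,5,6,7,8}->{3,4,5,6,7}; Z {3,4,8}->{4,8}
pass 2: no change
Fixpoint after 2 passes: D(Z) = {4,8}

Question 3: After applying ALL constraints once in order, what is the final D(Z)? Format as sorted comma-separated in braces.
Constraint 1 (V != Z) on D(V)={3,4,5,6,7,8} D(Z)={3,4,8}: no change
Constraint 2 (V != X) on D(V)={3,4,5,6,7,8} D(X)={4,7,8}: no change
Constraint 3 (V < Z) on D(V)={3,4,5,6,7,8} D(Z)={3,4,8}: V {3,4,5,6,7,8}->{3,4,5,6,7}; Z {3,4,8}->{4,8}
So after all 3 constraints: D(Z) = {4,8}

Answer: {4,8}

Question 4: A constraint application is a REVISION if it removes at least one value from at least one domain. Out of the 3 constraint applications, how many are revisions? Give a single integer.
Constraint 1 (V != Z) on D(V)={3,4,5,6,7,8} D(Z)={3,4,8}: no change => not a revision
Constraint 2 (V != X) on D(V)={3,4,5,6,7,8} D(X)={4,7,8}: no change => not a revision
Constraint 3 (V < Z) on D(V)={3,4,5,6,7,8} D(Z)={3,4,8}: V {3,4,5,6,7,8}->{3,4,5,6,7}; Z {3,4,8}->{4,8} => REVISION
Total revisions = 1

Answer: 1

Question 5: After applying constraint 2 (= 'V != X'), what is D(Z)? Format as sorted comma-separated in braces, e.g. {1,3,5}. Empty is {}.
Constraint 1 (V != Z) on D(V)={3,4,5,6,7,8} D(Z)={3,4,8}: no change
Constraint 2 (V != X) on D(V)={3,4,5,6,7,8} D(X)={4,7,8}: no change
So after constraint 2: D(Z) = {3,4,8}

Answer: {3,4,8}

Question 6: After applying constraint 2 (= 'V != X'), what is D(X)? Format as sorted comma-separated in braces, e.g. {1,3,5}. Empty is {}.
Constraint 1 (V != Z) on D(V)={3,4,5,6,7,8} D(Z)={3,4,8}: no change
Constraint 2 (V != X) on D(V)={3,4,5,6,7,8} D(X)={4,7,8}: no change
So after constraint 2: D(X) = {4,7,8}

Answer: {4,7,8}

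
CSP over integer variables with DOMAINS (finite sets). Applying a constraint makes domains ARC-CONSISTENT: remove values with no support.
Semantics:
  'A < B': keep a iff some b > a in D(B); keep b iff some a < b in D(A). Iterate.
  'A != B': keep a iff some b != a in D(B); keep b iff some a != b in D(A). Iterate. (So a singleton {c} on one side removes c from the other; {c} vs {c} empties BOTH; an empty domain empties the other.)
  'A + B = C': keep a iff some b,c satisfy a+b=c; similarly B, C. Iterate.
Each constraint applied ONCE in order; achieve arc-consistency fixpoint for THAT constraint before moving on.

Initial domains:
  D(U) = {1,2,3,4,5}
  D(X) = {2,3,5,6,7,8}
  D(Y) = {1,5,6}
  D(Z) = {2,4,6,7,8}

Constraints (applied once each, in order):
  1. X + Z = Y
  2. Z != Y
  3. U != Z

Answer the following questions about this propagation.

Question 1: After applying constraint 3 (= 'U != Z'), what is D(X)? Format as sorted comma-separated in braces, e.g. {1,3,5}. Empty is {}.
Answer: {2,3}

Derivation:
Constraint 1 (X + Z = Y) on D(X)={2,3,5,6,7,8} D(Z)={2,4,6,7,8} D(Y)={1,5,6}: X {2,3,5,6,7,8}->{2,3}; Z {2,4,6,7,8}->{2,4}; Y {1,5,6}->{5,6}
Constraint 2 (Z != Y) on D(Z)={2,4} D(Y)={5,6}: no change
Constraint 3 (U != Z) on D(U)={1,2,3,4,5} D(Z)={2,4}: no change
So after constraint 3: D(X) = {2,3}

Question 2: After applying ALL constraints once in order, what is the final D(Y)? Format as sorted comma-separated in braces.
Constraint 1 (X + Z = Y) on D(X)={2,3,5,6,7,8} D(Z)={2,4,6,7,8} D(Y)={1,5,6}: X {2,3,5,6,7,8}->{2,3}; Z {2,4,6,7,8}->{2,4}; Y {1,5,6}->{5,6}
Constraint 2 (Z != Y) on D(Z)={2,4} D(Y)={5,6}: no change
Constraint 3 (U != Z) on D(U)={1,2,3,4,5} D(Z)={2,4}: no change
So after all 3 constraints: D(Y) = {5,6}

Answer: {5,6}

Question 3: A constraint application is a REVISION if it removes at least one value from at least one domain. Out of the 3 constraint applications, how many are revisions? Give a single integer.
Constraint 1 (X + Z = Y) on D(X)={2,3,5,6,7,8} D(Z)={2,4,6,7,8} D(Y)={1,5,6}: X {2,3,5,6,7,8}->{2,3}; Z {2,4,6,7,8}->{2,4}; Y {1,5,6}->{5,6} => REVISION
Constraint 2 (Z != Y) on D(Z)={2,4} D(Y)={5,6}: no change => not a revision
Constraint 3 (U != Z) on D(U)={1,2,3,4,5} D(Z)={2,4}: no change => not a revision
Total revisions = 1

Answer: 1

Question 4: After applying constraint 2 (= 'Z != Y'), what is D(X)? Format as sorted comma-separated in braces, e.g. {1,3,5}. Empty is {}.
Constraint 1 (X + Z = Y) on D(X)={2,3,5,6,7,8} D(Z)={2,4,6,7,8} D(Y)={1,5,6}: X {2,3,5,6,7,8}->{2,3}; Z {2,4,6,7,8}->{2,4}; Y {1,5,6}->{5,6}
Constraint 2 (Z != Y) on D(Z)={2,4} D(Y)={5,6}: no change
So after constraint 2: D(X) = {2,3}

Answer: {2,3}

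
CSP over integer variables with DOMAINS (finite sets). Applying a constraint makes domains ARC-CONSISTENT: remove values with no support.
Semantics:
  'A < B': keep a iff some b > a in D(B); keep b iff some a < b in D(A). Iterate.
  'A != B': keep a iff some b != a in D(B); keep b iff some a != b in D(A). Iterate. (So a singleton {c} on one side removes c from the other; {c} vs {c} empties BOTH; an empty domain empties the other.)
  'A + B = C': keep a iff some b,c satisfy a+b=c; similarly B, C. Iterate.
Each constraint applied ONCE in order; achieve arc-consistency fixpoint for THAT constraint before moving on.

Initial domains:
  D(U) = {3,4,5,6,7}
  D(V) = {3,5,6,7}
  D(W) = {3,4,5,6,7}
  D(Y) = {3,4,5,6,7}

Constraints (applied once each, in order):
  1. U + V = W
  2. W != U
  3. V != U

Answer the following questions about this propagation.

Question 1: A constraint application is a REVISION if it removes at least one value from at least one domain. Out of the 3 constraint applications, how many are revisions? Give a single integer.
Answer: 2

Derivation:
Constraint 1 (U + V = W) on D(U)={3,4,5,6,7} D(V)={3,5,6,7} D(W)={3,4,5,6,7}: U {3,4,5,6,7}->{3,4}; V {3,5,6,7}->{3}; W {3,4,5,6,7}->{6,7} => REVISION
Constraint 2 (W != U) on D(W)={6,7} D(U)={3,4}: no change => not a revision
Constraint 3 (V != U) on D(V)={3} D(U)={3,4}: U {3,4}->{4} => REVISION
Total revisions = 2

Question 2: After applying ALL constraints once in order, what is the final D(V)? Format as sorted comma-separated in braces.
Answer: {3}

Derivation:
Constraint 1 (U + V = W) on D(U)={3,4,5,6,7} D(V)={3,5,6,7} D(W)={3,4,5,6,7}: U {3,4,5,6,7}->{3,4}; V {3,5,6,7}->{3}; W {3,4,5,6,7}->{6,7}
Constraint 2 (W != U) on D(W)={6,7} D(U)={3,4}: no change
Constraint 3 (V != U) on D(V)={3} D(U)={3,4}: U {3,4}->{4}
So after all 3 constraints: D(V) = {3}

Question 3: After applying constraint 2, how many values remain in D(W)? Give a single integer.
Constraint 1 (U + V = W) on D(U)={3,4,5,6,7} D(V)={3,5,6,7} D(W)={3,4,5,6,7}: U {3,4,5,6,7}->{3,4}; V {3,5,6,7}->{3}; W {3,4,5,6,7}->{6,7}
Constraint 2 (W != U) on D(W)={6,7} D(U)={3,4}: no change
So after constraint 2: D(W)={6,7}, size = 2

Answer: 2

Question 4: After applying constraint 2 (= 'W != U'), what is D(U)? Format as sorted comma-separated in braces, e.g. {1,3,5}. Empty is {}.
Answer: {3,4}

Derivation:
Constraint 1 (U + V = W) on D(U)={3,4,5,6,7} D(V)={3,5,6,7} D(W)={3,4,5,6,7}: U {3,4,5,6,7}->{3,4}; V {3,5,6,7}->{3}; W {3,4,5,6,7}->{6,7}
Constraint 2 (W != U) on D(W)={6,7} D(U)={3,4}: no change
So after constraint 2: D(U) = {3,4}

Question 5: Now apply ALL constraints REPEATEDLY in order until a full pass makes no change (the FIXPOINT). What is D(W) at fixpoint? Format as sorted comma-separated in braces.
pass 0 (initial): D(W)={3,4,5,6,7}
pass 1: U {3,4,5,6,7}->{4}; V {3,5,6,7}->{3}; W {3,4,5,6,7}->{6,7}
pass 2: W {6,7}->{7}
pass 3: no change
Fixpoint after 3 passes: D(W) = {7}

Answer: {7}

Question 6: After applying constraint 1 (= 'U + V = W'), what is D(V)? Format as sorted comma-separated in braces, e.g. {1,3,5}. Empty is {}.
Answer: {3}

Derivation:
Constraint 1 (U + V = W) on D(U)={3,4,5,6,7} D(V)={3,5,6,7} D(W)={3,4,5,6,7}: U {3,4,5,6,7}->{3,4}; V {3,5,6,7}->{3}; W {3,4,5,6,7}->{6,7}
So after constraint 1: D(V) = {3}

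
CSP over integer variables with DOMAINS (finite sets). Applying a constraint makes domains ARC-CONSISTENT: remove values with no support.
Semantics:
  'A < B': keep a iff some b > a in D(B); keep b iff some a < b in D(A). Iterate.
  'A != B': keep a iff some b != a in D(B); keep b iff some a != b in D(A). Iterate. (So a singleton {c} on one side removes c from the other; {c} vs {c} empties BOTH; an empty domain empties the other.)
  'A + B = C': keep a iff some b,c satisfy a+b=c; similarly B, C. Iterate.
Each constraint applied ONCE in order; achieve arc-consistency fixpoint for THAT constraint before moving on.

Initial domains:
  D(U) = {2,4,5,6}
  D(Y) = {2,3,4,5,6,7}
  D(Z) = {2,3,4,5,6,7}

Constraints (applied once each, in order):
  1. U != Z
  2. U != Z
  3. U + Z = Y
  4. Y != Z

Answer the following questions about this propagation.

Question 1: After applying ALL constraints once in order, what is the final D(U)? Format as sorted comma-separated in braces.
Constraint 1 (U != Z) on D(U)={2,4,5,6} D(Z)={2,3,4,5,6,7}: no change
Constraint 2 (U != Z) on D(U)={2,4,5,6} D(Z)={2,3,4,5,6,7}: no change
Constraint 3 (U + Z = Y) on D(U)={2,4,5,6} D(Z)={2,3,4,5,6,7} D(Y)={2,3,4,5,6,7}: U {2,4,5,6}->{2,4,5}; Z {2,3,4,5,6,7}->{2,3,4,5}; Y {2,3,4,5,6,7}->{4,5,6,7}
Constraint 4 (Y != Z) on D(Y)={4,5,6,7} D(Z)={2,3,4,5}: no change
So after all 4 constraints: D(U) = {2,4,5}

Answer: {2,4,5}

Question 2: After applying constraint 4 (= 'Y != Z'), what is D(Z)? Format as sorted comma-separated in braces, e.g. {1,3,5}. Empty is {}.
Constraint 1 (U != Z) on D(U)={2,4,5,6} D(Z)={2,3,4,5,6,7}: no change
Constraint 2 (U != Z) on D(U)={2,4,5,6} D(Z)={2,3,4,5,6,7}: no change
Constraint 3 (U + Z = Y) on D(U)={2,4,5,6} D(Z)={2,3,4,5,6,7} D(Y)={2,3,4,5,6,7}: U {2,4,5,6}->{2,4,5}; Z {2,3,4,5,6,7}->{2,3,4,5}; Y {2,3,4,5,6,7}->{4,5,6,7}
Constraint 4 (Y != Z) on D(Y)={4,5,6,7} D(Z)={2,3,4,5}: no change
So after constraint 4: D(Z) = {2,3,4,5}

Answer: {2,3,4,5}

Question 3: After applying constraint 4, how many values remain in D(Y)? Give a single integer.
Answer: 4

Derivation:
Constraint 1 (U != Z) on D(U)={2,4,5,6} D(Z)={2,3,4,5,6,7}: no change
Constraint 2 (U != Z) on D(U)={2,4,5,6} D(Z)={2,3,4,5,6,7}: no change
Constraint 3 (U + Z = Y) on D(U)={2,4,5,6} D(Z)={2,3,4,5,6,7} D(Y)={2,3,4,5,6,7}: U {2,4,5,6}->{2,4,5}; Z {2,3,4,5,6,7}->{2,3,4,5}; Y {2,3,4,5,6,7}->{4,5,6,7}
Constraint 4 (Y != Z) on D(Y)={4,5,6,7} D(Z)={2,3,4,5}: no change
So after constraint 4: D(Y)={4,5,6,7}, size = 4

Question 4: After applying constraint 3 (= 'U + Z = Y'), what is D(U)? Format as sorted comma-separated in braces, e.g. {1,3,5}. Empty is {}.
Constraint 1 (U != Z) on D(U)={2,4,5,6} D(Z)={2,3,4,5,6,7}: no change
Constraint 2 (U != Z) on D(U)={2,4,5,6} D(Z)={2,3,4,5,6,7}: no change
Constraint 3 (U + Z = Y) on D(U)={2,4,5,6} D(Z)={2,3,4,5,6,7} D(Y)={2,3,4,5,6,7}: U {2,4,5,6}->{2,4,5}; Z {2,3,4,5,6,7}->{2,3,4,5}; Y {2,3,4,5,6,7}->{4,5,6,7}
So after constraint 3: D(U) = {2,4,5}

Answer: {2,4,5}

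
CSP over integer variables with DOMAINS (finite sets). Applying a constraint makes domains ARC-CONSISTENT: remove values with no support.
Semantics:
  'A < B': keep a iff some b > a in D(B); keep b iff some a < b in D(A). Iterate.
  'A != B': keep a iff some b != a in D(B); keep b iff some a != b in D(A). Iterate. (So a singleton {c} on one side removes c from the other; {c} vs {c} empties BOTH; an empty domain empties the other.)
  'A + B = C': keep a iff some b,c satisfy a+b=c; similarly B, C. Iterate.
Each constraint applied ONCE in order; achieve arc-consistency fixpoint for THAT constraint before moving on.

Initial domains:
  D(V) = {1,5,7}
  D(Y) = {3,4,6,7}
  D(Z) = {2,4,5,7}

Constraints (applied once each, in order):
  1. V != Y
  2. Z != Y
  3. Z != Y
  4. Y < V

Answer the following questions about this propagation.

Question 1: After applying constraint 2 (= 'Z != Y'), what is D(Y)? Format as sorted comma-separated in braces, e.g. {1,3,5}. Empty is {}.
Answer: {3,4,6,7}

Derivation:
Constraint 1 (V != Y) on D(V)={1,5,7} D(Y)={3,4,6,7}: no change
Constraint 2 (Z != Y) on D(Z)={2,4,5,7} D(Y)={3,4,6,7}: no change
So after constraint 2: D(Y) = {3,4,6,7}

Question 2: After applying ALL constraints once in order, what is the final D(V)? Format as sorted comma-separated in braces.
Answer: {5,7}

Derivation:
Constraint 1 (V != Y) on D(V)={1,5,7} D(Y)={3,4,6,7}: no change
Constraint 2 (Z != Y) on D(Z)={2,4,5,7} D(Y)={3,4,6,7}: no change
Constraint 3 (Z != Y) on D(Z)={2,4,5,7} D(Y)={3,4,6,7}: no change
Constraint 4 (Y < V) on D(Y)={3,4,6,7} D(V)={1,5,7}: Y {3,4,6,7}->{3,4,6}; V {1,5,7}->{5,7}
So after all 4 constraints: D(V) = {5,7}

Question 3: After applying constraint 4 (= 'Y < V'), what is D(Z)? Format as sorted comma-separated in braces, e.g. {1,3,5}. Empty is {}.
Answer: {2,4,5,7}

Derivation:
Constraint 1 (V != Y) on D(V)={1,5,7} D(Y)={3,4,6,7}: no change
Constraint 2 (Z != Y) on D(Z)={2,4,5,7} D(Y)={3,4,6,7}: no change
Constraint 3 (Z != Y) on D(Z)={2,4,5,7} D(Y)={3,4,6,7}: no change
Constraint 4 (Y < V) on D(Y)={3,4,6,7} D(V)={1,5,7}: Y {3,4,6,7}->{3,4,6}; V {1,5,7}->{5,7}
So after constraint 4: D(Z) = {2,4,5,7}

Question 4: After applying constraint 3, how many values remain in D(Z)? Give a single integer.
Constraint 1 (V != Y) on D(V)={1,5,7} D(Y)={3,4,6,7}: no change
Constraint 2 (Z != Y) on D(Z)={2,4,5,7} D(Y)={3,4,6,7}: no change
Constraint 3 (Z != Y) on D(Z)={2,4,5,7} D(Y)={3,4,6,7}: no change
So after constraint 3: D(Z)={2,4,5,7}, size = 4

Answer: 4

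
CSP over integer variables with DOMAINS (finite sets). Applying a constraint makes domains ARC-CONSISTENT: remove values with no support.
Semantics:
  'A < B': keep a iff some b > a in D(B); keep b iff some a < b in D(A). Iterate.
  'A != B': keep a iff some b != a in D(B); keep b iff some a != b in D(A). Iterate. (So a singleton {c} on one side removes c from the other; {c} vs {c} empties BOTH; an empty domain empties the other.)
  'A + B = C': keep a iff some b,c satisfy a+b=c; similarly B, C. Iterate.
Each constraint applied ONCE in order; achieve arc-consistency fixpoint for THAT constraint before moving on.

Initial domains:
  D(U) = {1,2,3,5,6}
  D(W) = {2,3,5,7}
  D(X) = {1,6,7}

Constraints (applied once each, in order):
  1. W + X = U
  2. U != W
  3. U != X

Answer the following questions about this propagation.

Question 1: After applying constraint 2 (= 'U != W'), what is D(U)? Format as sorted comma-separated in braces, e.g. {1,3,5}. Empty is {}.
Answer: {3,6}

Derivation:
Constraint 1 (W + X = U) on D(W)={2,3,5,7} D(X)={1,6,7} D(U)={1,2,3,5,6}: W {2,3,5,7}->{2,5}; X {1,6,7}->{1}; U {1,2,3,5,6}->{3,6}
Constraint 2 (U != W) on D(U)={3,6} D(W)={2,5}: no change
So after constraint 2: D(U) = {3,6}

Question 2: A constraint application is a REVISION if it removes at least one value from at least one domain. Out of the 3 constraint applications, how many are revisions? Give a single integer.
Answer: 1

Derivation:
Constraint 1 (W + X = U) on D(W)={2,3,5,7} D(X)={1,6,7} D(U)={1,2,3,5,6}: W {2,3,5,7}->{2,5}; X {1,6,7}->{1}; U {1,2,3,5,6}->{3,6} => REVISION
Constraint 2 (U != W) on D(U)={3,6} D(W)={2,5}: no change => not a revision
Constraint 3 (U != X) on D(U)={3,6} D(X)={1}: no change => not a revision
Total revisions = 1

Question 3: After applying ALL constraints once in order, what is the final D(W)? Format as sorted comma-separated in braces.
Answer: {2,5}

Derivation:
Constraint 1 (W + X = U) on D(W)={2,3,5,7} D(X)={1,6,7} D(U)={1,2,3,5,6}: W {2,3,5,7}->{2,5}; X {1,6,7}->{1}; U {1,2,3,5,6}->{3,6}
Constraint 2 (U != W) on D(U)={3,6} D(W)={2,5}: no change
Constraint 3 (U != X) on D(U)={3,6} D(X)={1}: no change
So after all 3 constraints: D(W) = {2,5}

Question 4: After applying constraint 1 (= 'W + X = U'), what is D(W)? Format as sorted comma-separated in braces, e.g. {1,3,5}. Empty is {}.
Answer: {2,5}

Derivation:
Constraint 1 (W + X = U) on D(W)={2,3,5,7} D(X)={1,6,7} D(U)={1,2,3,5,6}: W {2,3,5,7}->{2,5}; X {1,6,7}->{1}; U {1,2,3,5,6}->{3,6}
So after constraint 1: D(W) = {2,5}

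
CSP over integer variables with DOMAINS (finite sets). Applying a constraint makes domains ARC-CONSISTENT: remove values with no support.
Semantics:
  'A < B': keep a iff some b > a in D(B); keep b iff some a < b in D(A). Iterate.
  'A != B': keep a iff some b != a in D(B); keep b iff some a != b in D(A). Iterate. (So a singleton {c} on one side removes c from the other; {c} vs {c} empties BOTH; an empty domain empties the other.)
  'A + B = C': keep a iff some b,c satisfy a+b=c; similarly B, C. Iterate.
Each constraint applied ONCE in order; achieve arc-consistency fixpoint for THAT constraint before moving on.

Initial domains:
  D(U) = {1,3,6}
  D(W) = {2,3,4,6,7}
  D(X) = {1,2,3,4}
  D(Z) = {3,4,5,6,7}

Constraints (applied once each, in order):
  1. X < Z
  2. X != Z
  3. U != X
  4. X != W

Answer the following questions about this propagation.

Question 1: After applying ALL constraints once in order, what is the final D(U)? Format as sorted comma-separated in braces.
Answer: {1,3,6}

Derivation:
Constraint 1 (X < Z) on D(X)={1,2,3,4} D(Z)={3,4,5,6,7}: no change
Constraint 2 (X != Z) on D(X)={1,2,3,4} D(Z)={3,4,5,6,7}: no change
Constraint 3 (U != X) on D(U)={1,3,6} D(X)={1,2,3,4}: no change
Constraint 4 (X != W) on D(X)={1,2,3,4} D(W)={2,3,4,6,7}: no change
So after all 4 constraints: D(U) = {1,3,6}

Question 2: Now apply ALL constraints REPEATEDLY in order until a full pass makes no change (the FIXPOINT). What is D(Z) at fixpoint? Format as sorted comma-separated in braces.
Answer: {3,4,5,6,7}

Derivation:
pass 0 (initial): D(Z)={3,4,5,6,7}
pass 1: no change
Fixpoint after 1 passes: D(Z) = {3,4,5,6,7}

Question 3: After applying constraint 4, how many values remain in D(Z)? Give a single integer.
Answer: 5

Derivation:
Constraint 1 (X < Z) on D(X)={1,2,3,4} D(Z)={3,4,5,6,7}: no change
Constraint 2 (X != Z) on D(X)={1,2,3,4} D(Z)={3,4,5,6,7}: no change
Constraint 3 (U != X) on D(U)={1,3,6} D(X)={1,2,3,4}: no change
Constraint 4 (X != W) on D(X)={1,2,3,4} D(W)={2,3,4,6,7}: no change
So after constraint 4: D(Z)={3,4,5,6,7}, size = 5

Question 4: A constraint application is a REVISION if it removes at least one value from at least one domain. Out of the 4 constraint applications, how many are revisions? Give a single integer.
Answer: 0

Derivation:
Constraint 1 (X < Z) on D(X)={1,2,3,4} D(Z)={3,4,5,6,7}: no change => not a revision
Constraint 2 (X != Z) on D(X)={1,2,3,4} D(Z)={3,4,5,6,7}: no change => not a revision
Constraint 3 (U != X) on D(U)={1,3,6} D(X)={1,2,3,4}: no change => not a revision
Constraint 4 (X != W) on D(X)={1,2,3,4} D(W)={2,3,4,6,7}: no change => not a revision
Total revisions = 0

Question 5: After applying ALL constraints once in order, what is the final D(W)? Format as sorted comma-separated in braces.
Answer: {2,3,4,6,7}

Derivation:
Constraint 1 (X < Z) on D(X)={1,2,3,4} D(Z)={3,4,5,6,7}: no change
Constraint 2 (X != Z) on D(X)={1,2,3,4} D(Z)={3,4,5,6,7}: no change
Constraint 3 (U != X) on D(U)={1,3,6} D(X)={1,2,3,4}: no change
Constraint 4 (X != W) on D(X)={1,2,3,4} D(W)={2,3,4,6,7}: no change
So after all 4 constraints: D(W) = {2,3,4,6,7}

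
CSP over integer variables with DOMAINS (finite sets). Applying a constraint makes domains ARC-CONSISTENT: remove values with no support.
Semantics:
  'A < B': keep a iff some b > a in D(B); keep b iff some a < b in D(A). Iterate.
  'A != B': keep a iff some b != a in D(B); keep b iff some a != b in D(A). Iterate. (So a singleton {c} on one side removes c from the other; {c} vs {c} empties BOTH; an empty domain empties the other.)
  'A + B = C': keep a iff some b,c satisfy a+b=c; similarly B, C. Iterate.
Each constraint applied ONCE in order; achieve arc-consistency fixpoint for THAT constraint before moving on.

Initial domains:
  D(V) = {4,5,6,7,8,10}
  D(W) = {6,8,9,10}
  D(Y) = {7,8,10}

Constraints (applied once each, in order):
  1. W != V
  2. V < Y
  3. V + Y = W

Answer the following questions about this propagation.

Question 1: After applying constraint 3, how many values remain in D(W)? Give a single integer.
Answer: 0

Derivation:
Constraint 1 (W != V) on D(W)={6,8,9,10} D(V)={4,5,6,7,8,10}: no change
Constraint 2 (V < Y) on D(V)={4,5,6,7,8,10} D(Y)={7,8,10}: V {4,5,6,7,8,10}->{4,5,6,7,8}
Constraint 3 (V + Y = W) on D(V)={4,5,6,7,8} D(Y)={7,8,10} D(W)={6,8,9,10}: V {4,5,6,7,8}->{}; Y {7,8,10}->{}; W {6,8,9,10}->{}
So after constraint 3: D(W)={}, size = 0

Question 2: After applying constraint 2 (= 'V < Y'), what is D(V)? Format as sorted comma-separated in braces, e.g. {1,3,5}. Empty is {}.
Answer: {4,5,6,7,8}

Derivation:
Constraint 1 (W != V) on D(W)={6,8,9,10} D(V)={4,5,6,7,8,10}: no change
Constraint 2 (V < Y) on D(V)={4,5,6,7,8,10} D(Y)={7,8,10}: V {4,5,6,7,8,10}->{4,5,6,7,8}
So after constraint 2: D(V) = {4,5,6,7,8}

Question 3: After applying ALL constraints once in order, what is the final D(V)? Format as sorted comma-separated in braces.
Answer: {}

Derivation:
Constraint 1 (W != V) on D(W)={6,8,9,10} D(V)={4,5,6,7,8,10}: no change
Constraint 2 (V < Y) on D(V)={4,5,6,7,8,10} D(Y)={7,8,10}: V {4,5,6,7,8,10}->{4,5,6,7,8}
Constraint 3 (V + Y = W) on D(V)={4,5,6,7,8} D(Y)={7,8,10} D(W)={6,8,9,10}: V {4,5,6,7,8}->{}; Y {7,8,10}->{}; W {6,8,9,10}->{}
So after all 3 constraints: D(V) = {}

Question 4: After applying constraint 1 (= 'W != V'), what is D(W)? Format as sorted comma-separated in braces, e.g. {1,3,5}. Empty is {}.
Answer: {6,8,9,10}

Derivation:
Constraint 1 (W != V) on D(W)={6,8,9,10} D(V)={4,5,6,7,8,10}: no change
So after constraint 1: D(W) = {6,8,9,10}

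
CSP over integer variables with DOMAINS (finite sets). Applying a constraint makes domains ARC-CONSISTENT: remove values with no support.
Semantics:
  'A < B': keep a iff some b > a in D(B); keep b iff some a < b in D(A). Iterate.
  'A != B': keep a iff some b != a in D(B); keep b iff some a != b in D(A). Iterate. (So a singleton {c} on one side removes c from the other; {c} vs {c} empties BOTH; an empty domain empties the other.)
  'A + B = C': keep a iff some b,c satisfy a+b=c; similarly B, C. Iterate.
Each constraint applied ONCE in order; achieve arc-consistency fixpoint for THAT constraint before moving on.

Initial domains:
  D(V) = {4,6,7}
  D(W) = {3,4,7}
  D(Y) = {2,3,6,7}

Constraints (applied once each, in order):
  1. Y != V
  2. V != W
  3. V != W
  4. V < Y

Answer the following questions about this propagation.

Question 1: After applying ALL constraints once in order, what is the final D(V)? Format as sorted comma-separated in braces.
Answer: {4,6}

Derivation:
Constraint 1 (Y != V) on D(Y)={2,3,6,7} D(V)={4,6,7}: no change
Constraint 2 (V != W) on D(V)={4,6,7} D(W)={3,4,7}: no change
Constraint 3 (V != W) on D(V)={4,6,7} D(W)={3,4,7}: no change
Constraint 4 (V < Y) on D(V)={4,6,7} D(Y)={2,3,6,7}: V {4,6,7}->{4,6}; Y {2,3,6,7}->{6,7}
So after all 4 constraints: D(V) = {4,6}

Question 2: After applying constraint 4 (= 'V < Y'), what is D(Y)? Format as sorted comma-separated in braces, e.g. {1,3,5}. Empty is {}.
Constraint 1 (Y != V) on D(Y)={2,3,6,7} D(V)={4,6,7}: no change
Constraint 2 (V != W) on D(V)={4,6,7} D(W)={3,4,7}: no change
Constraint 3 (V != W) on D(V)={4,6,7} D(W)={3,4,7}: no change
Constraint 4 (V < Y) on D(V)={4,6,7} D(Y)={2,3,6,7}: V {4,6,7}->{4,6}; Y {2,3,6,7}->{6,7}
So after constraint 4: D(Y) = {6,7}

Answer: {6,7}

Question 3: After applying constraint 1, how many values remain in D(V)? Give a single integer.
Answer: 3

Derivation:
Constraint 1 (Y != V) on D(Y)={2,3,6,7} D(V)={4,6,7}: no change
So after constraint 1: D(V)={4,6,7}, size = 3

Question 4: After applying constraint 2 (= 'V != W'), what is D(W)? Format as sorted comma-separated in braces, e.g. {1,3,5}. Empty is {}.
Answer: {3,4,7}

Derivation:
Constraint 1 (Y != V) on D(Y)={2,3,6,7} D(V)={4,6,7}: no change
Constraint 2 (V != W) on D(V)={4,6,7} D(W)={3,4,7}: no change
So after constraint 2: D(W) = {3,4,7}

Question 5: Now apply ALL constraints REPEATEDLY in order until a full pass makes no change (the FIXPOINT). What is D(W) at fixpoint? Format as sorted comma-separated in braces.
pass 0 (initial): D(W)={3,4,7}
pass 1: V {4,6,7}->{4,6}; Y {2,3,6,7}->{6,7}
pass 2: no change
Fixpoint after 2 passes: D(W) = {3,4,7}

Answer: {3,4,7}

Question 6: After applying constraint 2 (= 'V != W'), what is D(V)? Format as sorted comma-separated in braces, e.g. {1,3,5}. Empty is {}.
Answer: {4,6,7}

Derivation:
Constraint 1 (Y != V) on D(Y)={2,3,6,7} D(V)={4,6,7}: no change
Constraint 2 (V != W) on D(V)={4,6,7} D(W)={3,4,7}: no change
So after constraint 2: D(V) = {4,6,7}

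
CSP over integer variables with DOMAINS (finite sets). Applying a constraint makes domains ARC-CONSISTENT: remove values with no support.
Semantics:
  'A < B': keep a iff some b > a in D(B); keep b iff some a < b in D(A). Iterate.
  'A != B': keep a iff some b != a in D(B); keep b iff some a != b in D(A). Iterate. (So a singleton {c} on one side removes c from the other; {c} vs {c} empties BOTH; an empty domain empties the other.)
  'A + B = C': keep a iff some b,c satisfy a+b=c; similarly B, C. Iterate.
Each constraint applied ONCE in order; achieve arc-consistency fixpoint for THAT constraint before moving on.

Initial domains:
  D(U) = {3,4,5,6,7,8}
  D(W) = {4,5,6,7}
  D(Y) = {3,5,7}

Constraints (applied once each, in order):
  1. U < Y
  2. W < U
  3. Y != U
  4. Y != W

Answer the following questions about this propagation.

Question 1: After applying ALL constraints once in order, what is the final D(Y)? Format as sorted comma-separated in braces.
Answer: {5,7}

Derivation:
Constraint 1 (U < Y) on D(U)={3,4,5,6,7,8} D(Y)={3,5,7}: U {3,4,5,6,7,8}->{3,4,5,6}; Y {3,5,7}->{5,7}
Constraint 2 (W < U) on D(W)={4,5,6,7} D(U)={3,4,5,6}: W {4,5,6,7}->{4,5}; U {3,4,5,6}->{5,6}
Constraint 3 (Y != U) on D(Y)={5,7} D(U)={5,6}: no change
Constraint 4 (Y != W) on D(Y)={5,7} D(W)={4,5}: no change
So after all 4 constraints: D(Y) = {5,7}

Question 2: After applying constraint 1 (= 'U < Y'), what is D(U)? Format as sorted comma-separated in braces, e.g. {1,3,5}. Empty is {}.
Constraint 1 (U < Y) on D(U)={3,4,5,6,7,8} D(Y)={3,5,7}: U {3,4,5,6,7,8}->{3,4,5,6}; Y {3,5,7}->{5,7}
So after constraint 1: D(U) = {3,4,5,6}

Answer: {3,4,5,6}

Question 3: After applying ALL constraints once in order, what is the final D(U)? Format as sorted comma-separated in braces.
Constraint 1 (U < Y) on D(U)={3,4,5,6,7,8} D(Y)={3,5,7}: U {3,4,5,6,7,8}->{3,4,5,6}; Y {3,5,7}->{5,7}
Constraint 2 (W < U) on D(W)={4,5,6,7} D(U)={3,4,5,6}: W {4,5,6,7}->{4,5}; U {3,4,5,6}->{5,6}
Constraint 3 (Y != U) on D(Y)={5,7} D(U)={5,6}: no change
Constraint 4 (Y != W) on D(Y)={5,7} D(W)={4,5}: no change
So after all 4 constraints: D(U) = {5,6}

Answer: {5,6}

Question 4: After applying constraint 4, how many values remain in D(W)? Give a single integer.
Answer: 2

Derivation:
Constraint 1 (U < Y) on D(U)={3,4,5,6,7,8} D(Y)={3,5,7}: U {3,4,5,6,7,8}->{3,4,5,6}; Y {3,5,7}->{5,7}
Constraint 2 (W < U) on D(W)={4,5,6,7} D(U)={3,4,5,6}: W {4,5,6,7}->{4,5}; U {3,4,5,6}->{5,6}
Constraint 3 (Y != U) on D(Y)={5,7} D(U)={5,6}: no change
Constraint 4 (Y != W) on D(Y)={5,7} D(W)={4,5}: no change
So after constraint 4: D(W)={4,5}, size = 2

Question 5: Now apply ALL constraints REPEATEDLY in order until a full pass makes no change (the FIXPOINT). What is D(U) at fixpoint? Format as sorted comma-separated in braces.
Answer: {5,6}

Derivation:
pass 0 (initial): D(U)={3,4,5,6,7,8}
pass 1: U {3,4,5,6,7,8}->{5,6}; W {4,5,6,7}->{4,5}; Y {3,5,7}->{5,7}
pass 2: Y {5,7}->{7}
pass 3: no change
Fixpoint after 3 passes: D(U) = {5,6}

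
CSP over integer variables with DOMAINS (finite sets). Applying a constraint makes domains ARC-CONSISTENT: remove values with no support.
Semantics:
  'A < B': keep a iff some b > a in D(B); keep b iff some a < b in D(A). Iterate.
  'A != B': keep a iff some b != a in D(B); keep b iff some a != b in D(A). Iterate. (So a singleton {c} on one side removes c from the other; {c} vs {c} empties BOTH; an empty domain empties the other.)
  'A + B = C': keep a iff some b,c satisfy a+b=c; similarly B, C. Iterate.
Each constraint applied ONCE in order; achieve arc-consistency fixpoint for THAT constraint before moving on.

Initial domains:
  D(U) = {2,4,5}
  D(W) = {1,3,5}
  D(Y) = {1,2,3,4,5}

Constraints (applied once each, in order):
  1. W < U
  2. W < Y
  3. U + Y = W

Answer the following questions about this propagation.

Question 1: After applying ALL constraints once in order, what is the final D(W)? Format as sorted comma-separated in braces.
Constraint 1 (W < U) on D(W)={1,3,5} D(U)={2,4,5}: W {1,3,5}->{1,3}
Constraint 2 (W < Y) on D(W)={1,3} D(Y)={1,2,3,4,5}: Y {1,2,3,4,5}->{2,3,4,5}
Constraint 3 (U + Y = W) on D(U)={2,4,5} D(Y)={2,3,4,5} D(W)={1,3}: U {2,4,5}->{}; Y {2,3,4,5}->{}; W {1,3}->{}
So after all 3 constraints: D(W) = {}

Answer: {}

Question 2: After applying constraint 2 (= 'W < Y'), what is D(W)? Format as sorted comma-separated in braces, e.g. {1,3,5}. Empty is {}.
Constraint 1 (W < U) on D(W)={1,3,5} D(U)={2,4,5}: W {1,3,5}->{1,3}
Constraint 2 (W < Y) on D(W)={1,3} D(Y)={1,2,3,4,5}: Y {1,2,3,4,5}->{2,3,4,5}
So after constraint 2: D(W) = {1,3}

Answer: {1,3}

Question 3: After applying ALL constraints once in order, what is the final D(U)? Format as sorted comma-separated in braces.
Answer: {}

Derivation:
Constraint 1 (W < U) on D(W)={1,3,5} D(U)={2,4,5}: W {1,3,5}->{1,3}
Constraint 2 (W < Y) on D(W)={1,3} D(Y)={1,2,3,4,5}: Y {1,2,3,4,5}->{2,3,4,5}
Constraint 3 (U + Y = W) on D(U)={2,4,5} D(Y)={2,3,4,5} D(W)={1,3}: U {2,4,5}->{}; Y {2,3,4,5}->{}; W {1,3}->{}
So after all 3 constraints: D(U) = {}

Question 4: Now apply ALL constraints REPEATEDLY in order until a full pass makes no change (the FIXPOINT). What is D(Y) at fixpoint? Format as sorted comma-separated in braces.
Answer: {}

Derivation:
pass 0 (initial): D(Y)={1,2,3,4,5}
pass 1: U {2,4,5}->{}; W {1,3,5}->{}; Y {1,2,3,4,5}->{}
pass 2: no change
Fixpoint after 2 passes: D(Y) = {}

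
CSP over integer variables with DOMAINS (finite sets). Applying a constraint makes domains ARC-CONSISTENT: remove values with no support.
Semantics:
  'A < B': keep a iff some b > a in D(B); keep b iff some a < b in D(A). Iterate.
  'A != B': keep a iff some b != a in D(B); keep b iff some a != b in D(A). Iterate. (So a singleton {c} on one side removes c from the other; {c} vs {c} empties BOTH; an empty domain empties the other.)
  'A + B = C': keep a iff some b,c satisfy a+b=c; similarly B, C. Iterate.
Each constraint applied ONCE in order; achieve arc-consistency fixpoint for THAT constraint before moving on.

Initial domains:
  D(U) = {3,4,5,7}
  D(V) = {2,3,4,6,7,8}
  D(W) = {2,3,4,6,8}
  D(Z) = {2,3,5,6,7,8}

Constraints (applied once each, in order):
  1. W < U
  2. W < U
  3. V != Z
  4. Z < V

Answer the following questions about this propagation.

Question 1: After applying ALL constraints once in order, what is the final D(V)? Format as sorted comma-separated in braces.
Answer: {3,4,6,7,8}

Derivation:
Constraint 1 (W < U) on D(W)={2,3,4,6,8} D(U)={3,4,5,7}: W {2,3,4,6,8}->{2,3,4,6}
Constraint 2 (W < U) on D(W)={2,3,4,6} D(U)={3,4,5,7}: no change
Constraint 3 (V != Z) on D(V)={2,3,4,6,7,8} D(Z)={2,3,5,6,7,8}: no change
Constraint 4 (Z < V) on D(Z)={2,3,5,6,7,8} D(V)={2,3,4,6,7,8}: Z {2,3,5,6,7,8}->{2,3,5,6,7}; V {2,3,4,6,7,8}->{3,4,6,7,8}
So after all 4 constraints: D(V) = {3,4,6,7,8}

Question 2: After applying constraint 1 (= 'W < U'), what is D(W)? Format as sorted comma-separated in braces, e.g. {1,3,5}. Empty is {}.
Answer: {2,3,4,6}

Derivation:
Constraint 1 (W < U) on D(W)={2,3,4,6,8} D(U)={3,4,5,7}: W {2,3,4,6,8}->{2,3,4,6}
So after constraint 1: D(W) = {2,3,4,6}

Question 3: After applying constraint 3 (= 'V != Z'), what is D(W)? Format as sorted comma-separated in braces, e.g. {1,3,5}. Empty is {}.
Answer: {2,3,4,6}

Derivation:
Constraint 1 (W < U) on D(W)={2,3,4,6,8} D(U)={3,4,5,7}: W {2,3,4,6,8}->{2,3,4,6}
Constraint 2 (W < U) on D(W)={2,3,4,6} D(U)={3,4,5,7}: no change
Constraint 3 (V != Z) on D(V)={2,3,4,6,7,8} D(Z)={2,3,5,6,7,8}: no change
So after constraint 3: D(W) = {2,3,4,6}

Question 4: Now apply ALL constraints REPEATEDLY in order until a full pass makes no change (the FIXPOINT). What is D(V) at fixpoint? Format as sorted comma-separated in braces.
pass 0 (initial): D(V)={2,3,4,6,7,8}
pass 1: V {2,3,4,6,7,8}->{3,4,6,7,8}; W {2,3,4,6,8}->{2,3,4,6}; Z {2,3,5,6,7,8}->{2,3,5,6,7}
pass 2: no change
Fixpoint after 2 passes: D(V) = {3,4,6,7,8}

Answer: {3,4,6,7,8}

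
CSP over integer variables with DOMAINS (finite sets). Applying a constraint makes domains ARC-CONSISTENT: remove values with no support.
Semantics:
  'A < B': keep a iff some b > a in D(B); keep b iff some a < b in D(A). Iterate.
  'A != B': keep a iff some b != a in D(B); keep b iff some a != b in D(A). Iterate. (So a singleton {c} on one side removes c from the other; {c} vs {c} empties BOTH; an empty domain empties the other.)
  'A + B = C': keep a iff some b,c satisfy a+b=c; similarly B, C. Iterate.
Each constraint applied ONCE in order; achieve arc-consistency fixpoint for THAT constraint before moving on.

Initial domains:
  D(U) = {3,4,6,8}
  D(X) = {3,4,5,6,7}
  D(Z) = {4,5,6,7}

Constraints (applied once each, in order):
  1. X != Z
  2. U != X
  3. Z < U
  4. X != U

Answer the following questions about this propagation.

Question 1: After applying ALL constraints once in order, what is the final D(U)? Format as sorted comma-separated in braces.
Constraint 1 (X != Z) on D(X)={3,4,5,6,7} D(Z)={4,5,6,7}: no change
Constraint 2 (U != X) on D(U)={3,4,6,8} D(X)={3,4,5,6,7}: no change
Constraint 3 (Z < U) on D(Z)={4,5,6,7} D(U)={3,4,6,8}: U {3,4,6,8}->{6,8}
Constraint 4 (X != U) on D(X)={3,4,5,6,7} D(U)={6,8}: no change
So after all 4 constraints: D(U) = {6,8}

Answer: {6,8}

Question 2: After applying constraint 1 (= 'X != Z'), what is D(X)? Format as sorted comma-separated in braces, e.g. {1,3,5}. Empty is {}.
Answer: {3,4,5,6,7}

Derivation:
Constraint 1 (X != Z) on D(X)={3,4,5,6,7} D(Z)={4,5,6,7}: no change
So after constraint 1: D(X) = {3,4,5,6,7}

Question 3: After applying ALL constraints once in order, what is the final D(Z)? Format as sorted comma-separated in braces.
Answer: {4,5,6,7}

Derivation:
Constraint 1 (X != Z) on D(X)={3,4,5,6,7} D(Z)={4,5,6,7}: no change
Constraint 2 (U != X) on D(U)={3,4,6,8} D(X)={3,4,5,6,7}: no change
Constraint 3 (Z < U) on D(Z)={4,5,6,7} D(U)={3,4,6,8}: U {3,4,6,8}->{6,8}
Constraint 4 (X != U) on D(X)={3,4,5,6,7} D(U)={6,8}: no change
So after all 4 constraints: D(Z) = {4,5,6,7}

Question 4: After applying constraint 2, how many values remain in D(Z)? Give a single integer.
Constraint 1 (X != Z) on D(X)={3,4,5,6,7} D(Z)={4,5,6,7}: no change
Constraint 2 (U != X) on D(U)={3,4,6,8} D(X)={3,4,5,6,7}: no change
So after constraint 2: D(Z)={4,5,6,7}, size = 4

Answer: 4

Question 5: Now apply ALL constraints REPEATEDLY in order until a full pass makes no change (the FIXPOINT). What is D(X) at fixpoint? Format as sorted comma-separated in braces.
Answer: {3,4,5,6,7}

Derivation:
pass 0 (initial): D(X)={3,4,5,6,7}
pass 1: U {3,4,6,8}->{6,8}
pass 2: no change
Fixpoint after 2 passes: D(X) = {3,4,5,6,7}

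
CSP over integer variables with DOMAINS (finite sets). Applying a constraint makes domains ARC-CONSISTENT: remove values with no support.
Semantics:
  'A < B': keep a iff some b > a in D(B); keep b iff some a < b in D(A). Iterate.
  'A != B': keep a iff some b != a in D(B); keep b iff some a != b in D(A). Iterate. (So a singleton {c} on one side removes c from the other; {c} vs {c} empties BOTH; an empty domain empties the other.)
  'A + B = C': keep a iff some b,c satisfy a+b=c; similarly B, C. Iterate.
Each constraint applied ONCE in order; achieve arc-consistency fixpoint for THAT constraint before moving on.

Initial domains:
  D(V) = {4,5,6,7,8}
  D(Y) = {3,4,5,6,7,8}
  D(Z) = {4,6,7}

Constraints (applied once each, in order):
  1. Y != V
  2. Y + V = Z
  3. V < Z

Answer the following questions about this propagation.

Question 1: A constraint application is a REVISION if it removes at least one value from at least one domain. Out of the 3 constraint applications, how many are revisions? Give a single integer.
Answer: 1

Derivation:
Constraint 1 (Y != V) on D(Y)={3,4,5,6,7,8} D(V)={4,5,6,7,8}: no change => not a revision
Constraint 2 (Y + V = Z) on D(Y)={3,4,5,6,7,8} D(V)={4,5,6,7,8} D(Z)={4,6,7}: Y {3,4,5,6,7,8}->{3}; V {4,5,6,7,8}->{4}; Z {4,6,7}->{7} => REVISION
Constraint 3 (V < Z) on D(V)={4} D(Z)={7}: no change => not a revision
Total revisions = 1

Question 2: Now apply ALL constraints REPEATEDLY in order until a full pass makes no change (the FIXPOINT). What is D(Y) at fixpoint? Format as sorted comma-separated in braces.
Answer: {3}

Derivation:
pass 0 (initial): D(Y)={3,4,5,6,7,8}
pass 1: V {4,5,6,7,8}->{4}; Y {3,4,5,6,7,8}->{3}; Z {4,6,7}->{7}
pass 2: no change
Fixpoint after 2 passes: D(Y) = {3}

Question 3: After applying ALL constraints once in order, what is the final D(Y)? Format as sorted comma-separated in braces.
Answer: {3}

Derivation:
Constraint 1 (Y != V) on D(Y)={3,4,5,6,7,8} D(V)={4,5,6,7,8}: no change
Constraint 2 (Y + V = Z) on D(Y)={3,4,5,6,7,8} D(V)={4,5,6,7,8} D(Z)={4,6,7}: Y {3,4,5,6,7,8}->{3}; V {4,5,6,7,8}->{4}; Z {4,6,7}->{7}
Constraint 3 (V < Z) on D(V)={4} D(Z)={7}: no change
So after all 3 constraints: D(Y) = {3}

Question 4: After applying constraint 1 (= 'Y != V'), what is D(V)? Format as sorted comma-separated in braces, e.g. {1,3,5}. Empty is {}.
Constraint 1 (Y != V) on D(Y)={3,4,5,6,7,8} D(V)={4,5,6,7,8}: no change
So after constraint 1: D(V) = {4,5,6,7,8}

Answer: {4,5,6,7,8}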